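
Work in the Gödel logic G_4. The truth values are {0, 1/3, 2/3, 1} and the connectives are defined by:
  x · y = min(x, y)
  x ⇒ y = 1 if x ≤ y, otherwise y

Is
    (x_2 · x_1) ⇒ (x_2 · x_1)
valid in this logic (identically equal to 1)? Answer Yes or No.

Yes

x_1 = 0, x_2 = 0 ↦ 1
x_1 = 0, x_2 = 1/3 ↦ 1
x_1 = 0, x_2 = 2/3 ↦ 1
x_1 = 0, x_2 = 1 ↦ 1
x_1 = 1/3, x_2 = 0 ↦ 1
x_1 = 1/3, x_2 = 1/3 ↦ 1
x_1 = 1/3, x_2 = 2/3 ↦ 1
x_1 = 1/3, x_2 = 1 ↦ 1
x_1 = 2/3, x_2 = 0 ↦ 1
x_1 = 2/3, x_2 = 1/3 ↦ 1
x_1 = 2/3, x_2 = 2/3 ↦ 1
x_1 = 2/3, x_2 = 1 ↦ 1
x_1 = 1, x_2 = 0 ↦ 1
x_1 = 1, x_2 = 1/3 ↦ 1
x_1 = 1, x_2 = 2/3 ↦ 1
x_1 = 1, x_2 = 1 ↦ 1
Every assignment gives a value ≥ 1.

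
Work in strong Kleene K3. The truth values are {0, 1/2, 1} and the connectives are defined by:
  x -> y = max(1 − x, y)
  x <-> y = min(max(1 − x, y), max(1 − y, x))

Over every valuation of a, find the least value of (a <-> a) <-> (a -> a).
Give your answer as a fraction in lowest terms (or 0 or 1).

1/2

Take a = 1/2:
a <-> a = 1/2 <-> 1/2 = 1/2
a -> a = 1/2 -> 1/2 = 1/2
(a <-> a) <-> (a -> a) = 1/2 <-> 1/2 = 1/2
No assignment yields a value below 1/2, so this is the minimum.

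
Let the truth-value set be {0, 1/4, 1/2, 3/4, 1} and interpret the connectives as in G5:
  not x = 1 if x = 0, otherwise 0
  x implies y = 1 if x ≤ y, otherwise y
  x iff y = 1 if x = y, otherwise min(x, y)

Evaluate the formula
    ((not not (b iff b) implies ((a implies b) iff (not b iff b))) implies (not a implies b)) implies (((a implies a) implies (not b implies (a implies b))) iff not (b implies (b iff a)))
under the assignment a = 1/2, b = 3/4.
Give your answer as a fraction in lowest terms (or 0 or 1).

0

b iff b = 3/4 iff 3/4 = 1
not (b iff b) = not 1 = 0
not not (b iff b) = not 0 = 1
a implies b = 1/2 implies 3/4 = 1
not b = not 3/4 = 0
not b iff b = 0 iff 3/4 = 0
(a implies b) iff (not b iff b) = 1 iff 0 = 0
not not (b iff b) implies ((a implies b) iff (not b iff b)) = 1 implies 0 = 0
not a = not 1/2 = 0
not a implies b = 0 implies 3/4 = 1
(not not (b iff b) implies ((a implies b) iff (not b iff b))) implies (not a implies b) = 0 implies 1 = 1
a implies a = 1/2 implies 1/2 = 1
not b = not 3/4 = 0
a implies b = 1/2 implies 3/4 = 1
not b implies (a implies b) = 0 implies 1 = 1
(a implies a) implies (not b implies (a implies b)) = 1 implies 1 = 1
b iff a = 3/4 iff 1/2 = 1/2
b implies (b iff a) = 3/4 implies 1/2 = 1/2
not (b implies (b iff a)) = not 1/2 = 0
((a implies a) implies (not b implies (a implies b))) iff not (b implies (b iff a)) = 1 iff 0 = 0
((not not (b iff b) implies ((a implies b) iff (not b iff b))) implies (not a implies b)) implies (((a implies a) implies (not b implies (a implies b))) iff not (b implies (b iff a))) = 1 implies 0 = 0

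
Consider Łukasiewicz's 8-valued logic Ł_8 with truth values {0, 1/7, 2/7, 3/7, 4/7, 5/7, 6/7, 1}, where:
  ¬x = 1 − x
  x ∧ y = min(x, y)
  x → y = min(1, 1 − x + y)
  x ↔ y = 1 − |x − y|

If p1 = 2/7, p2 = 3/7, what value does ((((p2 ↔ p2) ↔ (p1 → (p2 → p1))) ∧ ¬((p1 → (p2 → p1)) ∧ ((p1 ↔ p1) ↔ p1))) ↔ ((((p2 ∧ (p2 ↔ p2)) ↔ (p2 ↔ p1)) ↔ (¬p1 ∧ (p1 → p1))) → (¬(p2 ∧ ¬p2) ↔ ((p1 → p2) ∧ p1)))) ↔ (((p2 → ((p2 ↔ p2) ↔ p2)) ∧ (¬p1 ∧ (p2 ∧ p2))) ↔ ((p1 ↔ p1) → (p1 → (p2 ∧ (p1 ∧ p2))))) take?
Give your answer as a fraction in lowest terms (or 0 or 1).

4/7

p2 ↔ p2 = 3/7 ↔ 3/7 = 1
p2 → p1 = 3/7 → 2/7 = 6/7
p1 → (p2 → p1) = 2/7 → 6/7 = 1
(p2 ↔ p2) ↔ (p1 → (p2 → p1)) = 1 ↔ 1 = 1
p2 → p1 = 3/7 → 2/7 = 6/7
p1 → (p2 → p1) = 2/7 → 6/7 = 1
p1 ↔ p1 = 2/7 ↔ 2/7 = 1
(p1 ↔ p1) ↔ p1 = 1 ↔ 2/7 = 2/7
(p1 → (p2 → p1)) ∧ ((p1 ↔ p1) ↔ p1) = 1 ∧ 2/7 = 2/7
¬((p1 → (p2 → p1)) ∧ ((p1 ↔ p1) ↔ p1)) = ¬2/7 = 5/7
((p2 ↔ p2) ↔ (p1 → (p2 → p1))) ∧ ¬((p1 → (p2 → p1)) ∧ ((p1 ↔ p1) ↔ p1)) = 1 ∧ 5/7 = 5/7
p2 ↔ p2 = 3/7 ↔ 3/7 = 1
p2 ∧ (p2 ↔ p2) = 3/7 ∧ 1 = 3/7
p2 ↔ p1 = 3/7 ↔ 2/7 = 6/7
(p2 ∧ (p2 ↔ p2)) ↔ (p2 ↔ p1) = 3/7 ↔ 6/7 = 4/7
¬p1 = ¬2/7 = 5/7
p1 → p1 = 2/7 → 2/7 = 1
¬p1 ∧ (p1 → p1) = 5/7 ∧ 1 = 5/7
((p2 ∧ (p2 ↔ p2)) ↔ (p2 ↔ p1)) ↔ (¬p1 ∧ (p1 → p1)) = 4/7 ↔ 5/7 = 6/7
¬p2 = ¬3/7 = 4/7
p2 ∧ ¬p2 = 3/7 ∧ 4/7 = 3/7
¬(p2 ∧ ¬p2) = ¬3/7 = 4/7
p1 → p2 = 2/7 → 3/7 = 1
(p1 → p2) ∧ p1 = 1 ∧ 2/7 = 2/7
¬(p2 ∧ ¬p2) ↔ ((p1 → p2) ∧ p1) = 4/7 ↔ 2/7 = 5/7
(((p2 ∧ (p2 ↔ p2)) ↔ (p2 ↔ p1)) ↔ (¬p1 ∧ (p1 → p1))) → (¬(p2 ∧ ¬p2) ↔ ((p1 → p2) ∧ p1)) = 6/7 → 5/7 = 6/7
(((p2 ↔ p2) ↔ (p1 → (p2 → p1))) ∧ ¬((p1 → (p2 → p1)) ∧ ((p1 ↔ p1) ↔ p1))) ↔ ((((p2 ∧ (p2 ↔ p2)) ↔ (p2 ↔ p1)) ↔ (¬p1 ∧ (p1 → p1))) → (¬(p2 ∧ ¬p2) ↔ ((p1 → p2) ∧ p1))) = 5/7 ↔ 6/7 = 6/7
p2 ↔ p2 = 3/7 ↔ 3/7 = 1
(p2 ↔ p2) ↔ p2 = 1 ↔ 3/7 = 3/7
p2 → ((p2 ↔ p2) ↔ p2) = 3/7 → 3/7 = 1
¬p1 = ¬2/7 = 5/7
p2 ∧ p2 = 3/7 ∧ 3/7 = 3/7
¬p1 ∧ (p2 ∧ p2) = 5/7 ∧ 3/7 = 3/7
(p2 → ((p2 ↔ p2) ↔ p2)) ∧ (¬p1 ∧ (p2 ∧ p2)) = 1 ∧ 3/7 = 3/7
p1 ↔ p1 = 2/7 ↔ 2/7 = 1
p1 ∧ p2 = 2/7 ∧ 3/7 = 2/7
p2 ∧ (p1 ∧ p2) = 3/7 ∧ 2/7 = 2/7
p1 → (p2 ∧ (p1 ∧ p2)) = 2/7 → 2/7 = 1
(p1 ↔ p1) → (p1 → (p2 ∧ (p1 ∧ p2))) = 1 → 1 = 1
((p2 → ((p2 ↔ p2) ↔ p2)) ∧ (¬p1 ∧ (p2 ∧ p2))) ↔ ((p1 ↔ p1) → (p1 → (p2 ∧ (p1 ∧ p2)))) = 3/7 ↔ 1 = 3/7
((((p2 ↔ p2) ↔ (p1 → (p2 → p1))) ∧ ¬((p1 → (p2 → p1)) ∧ ((p1 ↔ p1) ↔ p1))) ↔ ((((p2 ∧ (p2 ↔ p2)) ↔ (p2 ↔ p1)) ↔ (¬p1 ∧ (p1 → p1))) → (¬(p2 ∧ ¬p2) ↔ ((p1 → p2) ∧ p1)))) ↔ (((p2 → ((p2 ↔ p2) ↔ p2)) ∧ (¬p1 ∧ (p2 ∧ p2))) ↔ ((p1 ↔ p1) → (p1 → (p2 ∧ (p1 ∧ p2))))) = 6/7 ↔ 3/7 = 4/7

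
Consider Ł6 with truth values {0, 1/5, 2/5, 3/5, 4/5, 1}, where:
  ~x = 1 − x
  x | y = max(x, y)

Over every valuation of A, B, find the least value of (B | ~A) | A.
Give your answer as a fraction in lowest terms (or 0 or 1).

3/5

Take A = 2/5, B = 0:
~A = ~2/5 = 3/5
B | ~A = 0 | 3/5 = 3/5
(B | ~A) | A = 3/5 | 2/5 = 3/5
No assignment yields a value below 3/5, so this is the minimum.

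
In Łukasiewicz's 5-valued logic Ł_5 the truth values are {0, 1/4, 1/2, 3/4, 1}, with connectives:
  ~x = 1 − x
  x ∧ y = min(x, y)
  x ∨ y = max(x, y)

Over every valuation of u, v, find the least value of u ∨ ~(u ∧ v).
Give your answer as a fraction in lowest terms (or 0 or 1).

Take u = 1/2, v = 1/2:
u ∧ v = 1/2 ∧ 1/2 = 1/2
~(u ∧ v) = ~1/2 = 1/2
u ∨ ~(u ∧ v) = 1/2 ∨ 1/2 = 1/2
No assignment yields a value below 1/2, so this is the minimum.

1/2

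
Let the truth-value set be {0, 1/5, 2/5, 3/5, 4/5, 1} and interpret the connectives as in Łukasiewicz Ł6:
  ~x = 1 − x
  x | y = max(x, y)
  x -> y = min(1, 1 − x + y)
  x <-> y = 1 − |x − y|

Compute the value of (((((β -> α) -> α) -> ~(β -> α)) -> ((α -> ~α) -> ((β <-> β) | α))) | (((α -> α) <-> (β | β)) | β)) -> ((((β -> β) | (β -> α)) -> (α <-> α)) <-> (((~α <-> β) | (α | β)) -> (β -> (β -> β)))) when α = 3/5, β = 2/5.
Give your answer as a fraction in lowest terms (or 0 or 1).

1

β -> α = 2/5 -> 3/5 = 1
(β -> α) -> α = 1 -> 3/5 = 3/5
β -> α = 2/5 -> 3/5 = 1
~(β -> α) = ~1 = 0
((β -> α) -> α) -> ~(β -> α) = 3/5 -> 0 = 2/5
~α = ~3/5 = 2/5
α -> ~α = 3/5 -> 2/5 = 4/5
β <-> β = 2/5 <-> 2/5 = 1
(β <-> β) | α = 1 | 3/5 = 1
(α -> ~α) -> ((β <-> β) | α) = 4/5 -> 1 = 1
(((β -> α) -> α) -> ~(β -> α)) -> ((α -> ~α) -> ((β <-> β) | α)) = 2/5 -> 1 = 1
α -> α = 3/5 -> 3/5 = 1
β | β = 2/5 | 2/5 = 2/5
(α -> α) <-> (β | β) = 1 <-> 2/5 = 2/5
((α -> α) <-> (β | β)) | β = 2/5 | 2/5 = 2/5
((((β -> α) -> α) -> ~(β -> α)) -> ((α -> ~α) -> ((β <-> β) | α))) | (((α -> α) <-> (β | β)) | β) = 1 | 2/5 = 1
β -> β = 2/5 -> 2/5 = 1
β -> α = 2/5 -> 3/5 = 1
(β -> β) | (β -> α) = 1 | 1 = 1
α <-> α = 3/5 <-> 3/5 = 1
((β -> β) | (β -> α)) -> (α <-> α) = 1 -> 1 = 1
~α = ~3/5 = 2/5
~α <-> β = 2/5 <-> 2/5 = 1
α | β = 3/5 | 2/5 = 3/5
(~α <-> β) | (α | β) = 1 | 3/5 = 1
β -> β = 2/5 -> 2/5 = 1
β -> (β -> β) = 2/5 -> 1 = 1
((~α <-> β) | (α | β)) -> (β -> (β -> β)) = 1 -> 1 = 1
(((β -> β) | (β -> α)) -> (α <-> α)) <-> (((~α <-> β) | (α | β)) -> (β -> (β -> β))) = 1 <-> 1 = 1
(((((β -> α) -> α) -> ~(β -> α)) -> ((α -> ~α) -> ((β <-> β) | α))) | (((α -> α) <-> (β | β)) | β)) -> ((((β -> β) | (β -> α)) -> (α <-> α)) <-> (((~α <-> β) | (α | β)) -> (β -> (β -> β)))) = 1 -> 1 = 1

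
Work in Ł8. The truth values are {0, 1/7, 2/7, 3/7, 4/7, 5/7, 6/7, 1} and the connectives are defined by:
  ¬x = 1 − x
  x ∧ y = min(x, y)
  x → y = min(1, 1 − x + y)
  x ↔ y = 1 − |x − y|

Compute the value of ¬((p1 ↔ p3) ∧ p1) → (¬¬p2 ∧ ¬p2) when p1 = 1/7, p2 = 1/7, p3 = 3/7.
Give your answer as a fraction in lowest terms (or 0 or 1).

p1 ↔ p3 = 1/7 ↔ 3/7 = 5/7
(p1 ↔ p3) ∧ p1 = 5/7 ∧ 1/7 = 1/7
¬((p1 ↔ p3) ∧ p1) = ¬1/7 = 6/7
¬p2 = ¬1/7 = 6/7
¬¬p2 = ¬6/7 = 1/7
¬p2 = ¬1/7 = 6/7
¬¬p2 ∧ ¬p2 = 1/7 ∧ 6/7 = 1/7
¬((p1 ↔ p3) ∧ p1) → (¬¬p2 ∧ ¬p2) = 6/7 → 1/7 = 2/7

2/7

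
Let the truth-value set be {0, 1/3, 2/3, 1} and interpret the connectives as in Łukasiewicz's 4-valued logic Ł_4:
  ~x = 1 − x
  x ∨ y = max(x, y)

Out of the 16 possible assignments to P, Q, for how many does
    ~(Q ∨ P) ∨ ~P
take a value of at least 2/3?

P = 0, Q = 0 ↦ 1  ≥
P = 0, Q = 1/3 ↦ 1  ≥
P = 0, Q = 2/3 ↦ 1  ≥
P = 0, Q = 1 ↦ 1  ≥
P = 1/3, Q = 0 ↦ 2/3  ≥
P = 1/3, Q = 1/3 ↦ 2/3  ≥
P = 1/3, Q = 2/3 ↦ 2/3  ≥
P = 1/3, Q = 1 ↦ 2/3  ≥
P = 2/3, Q = 0 ↦ 1/3  <
P = 2/3, Q = 1/3 ↦ 1/3  <
P = 2/3, Q = 2/3 ↦ 1/3  <
P = 2/3, Q = 1 ↦ 1/3  <
P = 1, Q = 0 ↦ 0  <
P = 1, Q = 1/3 ↦ 0  <
P = 1, Q = 2/3 ↦ 0  <
P = 1, Q = 1 ↦ 0  <
So 8 of the 16 assignments meet the threshold.

8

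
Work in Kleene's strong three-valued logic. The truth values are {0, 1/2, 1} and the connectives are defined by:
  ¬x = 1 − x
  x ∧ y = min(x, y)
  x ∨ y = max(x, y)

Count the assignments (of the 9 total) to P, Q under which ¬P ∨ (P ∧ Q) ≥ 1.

4

P = 0, Q = 0 ↦ 1  ≥
P = 0, Q = 1/2 ↦ 1  ≥
P = 0, Q = 1 ↦ 1  ≥
P = 1/2, Q = 0 ↦ 1/2  <
P = 1/2, Q = 1/2 ↦ 1/2  <
P = 1/2, Q = 1 ↦ 1/2  <
P = 1, Q = 0 ↦ 0  <
P = 1, Q = 1/2 ↦ 1/2  <
P = 1, Q = 1 ↦ 1  ≥
So 4 of the 9 assignments meet the threshold.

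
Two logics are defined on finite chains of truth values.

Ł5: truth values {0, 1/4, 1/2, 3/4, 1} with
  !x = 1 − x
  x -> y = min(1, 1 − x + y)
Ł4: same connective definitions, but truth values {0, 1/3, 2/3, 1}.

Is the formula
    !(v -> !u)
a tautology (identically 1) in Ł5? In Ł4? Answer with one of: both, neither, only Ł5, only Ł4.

neither

In Ł5: at u = 0, v = 0 the value is 0 — not a tautology.
In Ł4: at u = 0, v = 0 the value is 0 — not a tautology.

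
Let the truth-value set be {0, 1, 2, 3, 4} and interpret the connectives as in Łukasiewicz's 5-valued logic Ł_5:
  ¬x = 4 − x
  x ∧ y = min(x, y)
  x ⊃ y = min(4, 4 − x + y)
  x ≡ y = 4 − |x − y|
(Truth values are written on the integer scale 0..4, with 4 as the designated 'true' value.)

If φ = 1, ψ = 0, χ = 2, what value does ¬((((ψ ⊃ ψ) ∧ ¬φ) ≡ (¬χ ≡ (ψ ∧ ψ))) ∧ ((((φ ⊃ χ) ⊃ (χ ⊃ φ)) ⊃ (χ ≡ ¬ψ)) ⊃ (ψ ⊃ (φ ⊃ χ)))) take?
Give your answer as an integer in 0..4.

ψ ⊃ ψ = 0 ⊃ 0 = 4
¬φ = ¬1 = 3
(ψ ⊃ ψ) ∧ ¬φ = 4 ∧ 3 = 3
¬χ = ¬2 = 2
ψ ∧ ψ = 0 ∧ 0 = 0
¬χ ≡ (ψ ∧ ψ) = 2 ≡ 0 = 2
((ψ ⊃ ψ) ∧ ¬φ) ≡ (¬χ ≡ (ψ ∧ ψ)) = 3 ≡ 2 = 3
φ ⊃ χ = 1 ⊃ 2 = 4
χ ⊃ φ = 2 ⊃ 1 = 3
(φ ⊃ χ) ⊃ (χ ⊃ φ) = 4 ⊃ 3 = 3
¬ψ = ¬0 = 4
χ ≡ ¬ψ = 2 ≡ 4 = 2
((φ ⊃ χ) ⊃ (χ ⊃ φ)) ⊃ (χ ≡ ¬ψ) = 3 ⊃ 2 = 3
φ ⊃ χ = 1 ⊃ 2 = 4
ψ ⊃ (φ ⊃ χ) = 0 ⊃ 4 = 4
(((φ ⊃ χ) ⊃ (χ ⊃ φ)) ⊃ (χ ≡ ¬ψ)) ⊃ (ψ ⊃ (φ ⊃ χ)) = 3 ⊃ 4 = 4
(((ψ ⊃ ψ) ∧ ¬φ) ≡ (¬χ ≡ (ψ ∧ ψ))) ∧ ((((φ ⊃ χ) ⊃ (χ ⊃ φ)) ⊃ (χ ≡ ¬ψ)) ⊃ (ψ ⊃ (φ ⊃ χ))) = 3 ∧ 4 = 3
¬((((ψ ⊃ ψ) ∧ ¬φ) ≡ (¬χ ≡ (ψ ∧ ψ))) ∧ ((((φ ⊃ χ) ⊃ (χ ⊃ φ)) ⊃ (χ ≡ ¬ψ)) ⊃ (ψ ⊃ (φ ⊃ χ)))) = ¬3 = 1

1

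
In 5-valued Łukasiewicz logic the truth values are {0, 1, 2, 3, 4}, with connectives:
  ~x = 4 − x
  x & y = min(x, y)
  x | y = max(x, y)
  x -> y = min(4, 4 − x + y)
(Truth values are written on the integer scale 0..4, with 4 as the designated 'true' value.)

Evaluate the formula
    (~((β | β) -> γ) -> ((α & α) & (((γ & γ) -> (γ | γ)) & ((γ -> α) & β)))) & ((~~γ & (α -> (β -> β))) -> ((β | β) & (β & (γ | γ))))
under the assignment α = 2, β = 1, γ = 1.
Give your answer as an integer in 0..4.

4

β | β = 1 | 1 = 1
(β | β) -> γ = 1 -> 1 = 4
~((β | β) -> γ) = ~4 = 0
α & α = 2 & 2 = 2
γ & γ = 1 & 1 = 1
γ | γ = 1 | 1 = 1
(γ & γ) -> (γ | γ) = 1 -> 1 = 4
γ -> α = 1 -> 2 = 4
(γ -> α) & β = 4 & 1 = 1
((γ & γ) -> (γ | γ)) & ((γ -> α) & β) = 4 & 1 = 1
(α & α) & (((γ & γ) -> (γ | γ)) & ((γ -> α) & β)) = 2 & 1 = 1
~((β | β) -> γ) -> ((α & α) & (((γ & γ) -> (γ | γ)) & ((γ -> α) & β))) = 0 -> 1 = 4
~γ = ~1 = 3
~~γ = ~3 = 1
β -> β = 1 -> 1 = 4
α -> (β -> β) = 2 -> 4 = 4
~~γ & (α -> (β -> β)) = 1 & 4 = 1
β | β = 1 | 1 = 1
γ | γ = 1 | 1 = 1
β & (γ | γ) = 1 & 1 = 1
(β | β) & (β & (γ | γ)) = 1 & 1 = 1
(~~γ & (α -> (β -> β))) -> ((β | β) & (β & (γ | γ))) = 1 -> 1 = 4
(~((β | β) -> γ) -> ((α & α) & (((γ & γ) -> (γ | γ)) & ((γ -> α) & β)))) & ((~~γ & (α -> (β -> β))) -> ((β | β) & (β & (γ | γ)))) = 4 & 4 = 4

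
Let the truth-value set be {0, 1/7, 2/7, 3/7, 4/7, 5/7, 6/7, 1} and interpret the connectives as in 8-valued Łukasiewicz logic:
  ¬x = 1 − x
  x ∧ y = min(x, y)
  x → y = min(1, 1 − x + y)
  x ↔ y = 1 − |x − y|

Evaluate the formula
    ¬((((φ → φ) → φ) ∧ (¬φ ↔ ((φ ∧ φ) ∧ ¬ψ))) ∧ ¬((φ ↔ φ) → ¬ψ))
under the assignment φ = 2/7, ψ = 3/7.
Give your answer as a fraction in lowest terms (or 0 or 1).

φ → φ = 2/7 → 2/7 = 1
(φ → φ) → φ = 1 → 2/7 = 2/7
¬φ = ¬2/7 = 5/7
φ ∧ φ = 2/7 ∧ 2/7 = 2/7
¬ψ = ¬3/7 = 4/7
(φ ∧ φ) ∧ ¬ψ = 2/7 ∧ 4/7 = 2/7
¬φ ↔ ((φ ∧ φ) ∧ ¬ψ) = 5/7 ↔ 2/7 = 4/7
((φ → φ) → φ) ∧ (¬φ ↔ ((φ ∧ φ) ∧ ¬ψ)) = 2/7 ∧ 4/7 = 2/7
φ ↔ φ = 2/7 ↔ 2/7 = 1
¬ψ = ¬3/7 = 4/7
(φ ↔ φ) → ¬ψ = 1 → 4/7 = 4/7
¬((φ ↔ φ) → ¬ψ) = ¬4/7 = 3/7
(((φ → φ) → φ) ∧ (¬φ ↔ ((φ ∧ φ) ∧ ¬ψ))) ∧ ¬((φ ↔ φ) → ¬ψ) = 2/7 ∧ 3/7 = 2/7
¬((((φ → φ) → φ) ∧ (¬φ ↔ ((φ ∧ φ) ∧ ¬ψ))) ∧ ¬((φ ↔ φ) → ¬ψ)) = ¬2/7 = 5/7

5/7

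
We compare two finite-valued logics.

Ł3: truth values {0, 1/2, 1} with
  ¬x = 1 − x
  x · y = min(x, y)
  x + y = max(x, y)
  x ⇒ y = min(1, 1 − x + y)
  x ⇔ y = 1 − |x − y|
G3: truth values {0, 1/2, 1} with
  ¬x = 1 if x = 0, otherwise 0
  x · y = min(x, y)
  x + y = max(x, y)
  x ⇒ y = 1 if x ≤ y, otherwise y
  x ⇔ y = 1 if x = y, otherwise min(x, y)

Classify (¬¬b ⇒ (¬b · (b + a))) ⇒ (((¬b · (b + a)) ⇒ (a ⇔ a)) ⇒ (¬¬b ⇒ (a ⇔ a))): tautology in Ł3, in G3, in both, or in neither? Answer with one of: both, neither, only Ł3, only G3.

In Ł3: every assignment gives 1 — tautology.
In G3: every assignment gives 1 — tautology.

both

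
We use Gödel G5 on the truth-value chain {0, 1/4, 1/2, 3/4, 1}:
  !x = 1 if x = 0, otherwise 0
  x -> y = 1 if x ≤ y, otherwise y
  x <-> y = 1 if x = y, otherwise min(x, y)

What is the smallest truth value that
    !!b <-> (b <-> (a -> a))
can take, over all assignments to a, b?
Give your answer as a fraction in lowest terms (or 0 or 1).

1/4

Take a = 0, b = 1/4:
!b = !1/4 = 0
!!b = !0 = 1
a -> a = 0 -> 0 = 1
b <-> (a -> a) = 1/4 <-> 1 = 1/4
!!b <-> (b <-> (a -> a)) = 1 <-> 1/4 = 1/4
No assignment yields a value below 1/4, so this is the minimum.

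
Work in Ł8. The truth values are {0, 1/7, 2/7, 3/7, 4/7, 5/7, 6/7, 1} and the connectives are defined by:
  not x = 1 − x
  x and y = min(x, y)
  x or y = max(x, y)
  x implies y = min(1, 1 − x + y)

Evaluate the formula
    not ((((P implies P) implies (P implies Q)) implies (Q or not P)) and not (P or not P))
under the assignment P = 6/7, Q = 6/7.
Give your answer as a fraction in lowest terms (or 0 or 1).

P implies P = 6/7 implies 6/7 = 1
P implies Q = 6/7 implies 6/7 = 1
(P implies P) implies (P implies Q) = 1 implies 1 = 1
not P = not 6/7 = 1/7
Q or not P = 6/7 or 1/7 = 6/7
((P implies P) implies (P implies Q)) implies (Q or not P) = 1 implies 6/7 = 6/7
not P = not 6/7 = 1/7
P or not P = 6/7 or 1/7 = 6/7
not (P or not P) = not 6/7 = 1/7
(((P implies P) implies (P implies Q)) implies (Q or not P)) and not (P or not P) = 6/7 and 1/7 = 1/7
not ((((P implies P) implies (P implies Q)) implies (Q or not P)) and not (P or not P)) = not 1/7 = 6/7

6/7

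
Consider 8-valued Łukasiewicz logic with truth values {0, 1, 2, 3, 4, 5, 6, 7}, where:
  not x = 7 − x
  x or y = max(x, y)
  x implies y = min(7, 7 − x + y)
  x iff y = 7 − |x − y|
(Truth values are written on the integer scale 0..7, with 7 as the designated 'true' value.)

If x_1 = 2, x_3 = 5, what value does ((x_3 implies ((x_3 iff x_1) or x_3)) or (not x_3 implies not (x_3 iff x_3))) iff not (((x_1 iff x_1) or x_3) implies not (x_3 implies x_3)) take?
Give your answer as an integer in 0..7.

7

x_3 iff x_1 = 5 iff 2 = 4
(x_3 iff x_1) or x_3 = 4 or 5 = 5
x_3 implies ((x_3 iff x_1) or x_3) = 5 implies 5 = 7
not x_3 = not 5 = 2
x_3 iff x_3 = 5 iff 5 = 7
not (x_3 iff x_3) = not 7 = 0
not x_3 implies not (x_3 iff x_3) = 2 implies 0 = 5
(x_3 implies ((x_3 iff x_1) or x_3)) or (not x_3 implies not (x_3 iff x_3)) = 7 or 5 = 7
x_1 iff x_1 = 2 iff 2 = 7
(x_1 iff x_1) or x_3 = 7 or 5 = 7
x_3 implies x_3 = 5 implies 5 = 7
not (x_3 implies x_3) = not 7 = 0
((x_1 iff x_1) or x_3) implies not (x_3 implies x_3) = 7 implies 0 = 0
not (((x_1 iff x_1) or x_3) implies not (x_3 implies x_3)) = not 0 = 7
((x_3 implies ((x_3 iff x_1) or x_3)) or (not x_3 implies not (x_3 iff x_3))) iff not (((x_1 iff x_1) or x_3) implies not (x_3 implies x_3)) = 7 iff 7 = 7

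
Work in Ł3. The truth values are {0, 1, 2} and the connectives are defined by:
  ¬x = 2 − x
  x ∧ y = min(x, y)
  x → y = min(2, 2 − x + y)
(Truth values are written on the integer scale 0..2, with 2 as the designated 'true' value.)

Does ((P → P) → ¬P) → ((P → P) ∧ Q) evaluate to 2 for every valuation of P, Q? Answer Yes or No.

Counterexample: take P = 0, Q = 0.
P → P = 0 → 0 = 2
¬P = ¬0 = 2
(P → P) → ¬P = 2 → 2 = 2
P → P = 0 → 0 = 2
(P → P) ∧ Q = 2 ∧ 0 = 0
((P → P) → ¬P) → ((P → P) ∧ Q) = 2 → 0 = 0
This gives 0 ≠ 2.

No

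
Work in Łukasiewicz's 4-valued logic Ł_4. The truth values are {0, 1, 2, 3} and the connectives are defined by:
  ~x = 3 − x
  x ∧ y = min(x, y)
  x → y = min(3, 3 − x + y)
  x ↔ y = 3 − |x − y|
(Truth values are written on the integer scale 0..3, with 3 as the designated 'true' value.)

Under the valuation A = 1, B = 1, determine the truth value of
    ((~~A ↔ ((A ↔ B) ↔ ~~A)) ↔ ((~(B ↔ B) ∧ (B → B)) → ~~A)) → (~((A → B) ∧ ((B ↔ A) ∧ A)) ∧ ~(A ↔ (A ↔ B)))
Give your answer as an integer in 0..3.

~A = ~1 = 2
~~A = ~2 = 1
A ↔ B = 1 ↔ 1 = 3
~A = ~1 = 2
~~A = ~2 = 1
(A ↔ B) ↔ ~~A = 3 ↔ 1 = 1
~~A ↔ ((A ↔ B) ↔ ~~A) = 1 ↔ 1 = 3
B ↔ B = 1 ↔ 1 = 3
~(B ↔ B) = ~3 = 0
B → B = 1 → 1 = 3
~(B ↔ B) ∧ (B → B) = 0 ∧ 3 = 0
~A = ~1 = 2
~~A = ~2 = 1
(~(B ↔ B) ∧ (B → B)) → ~~A = 0 → 1 = 3
(~~A ↔ ((A ↔ B) ↔ ~~A)) ↔ ((~(B ↔ B) ∧ (B → B)) → ~~A) = 3 ↔ 3 = 3
A → B = 1 → 1 = 3
B ↔ A = 1 ↔ 1 = 3
(B ↔ A) ∧ A = 3 ∧ 1 = 1
(A → B) ∧ ((B ↔ A) ∧ A) = 3 ∧ 1 = 1
~((A → B) ∧ ((B ↔ A) ∧ A)) = ~1 = 2
A ↔ B = 1 ↔ 1 = 3
A ↔ (A ↔ B) = 1 ↔ 3 = 1
~(A ↔ (A ↔ B)) = ~1 = 2
~((A → B) ∧ ((B ↔ A) ∧ A)) ∧ ~(A ↔ (A ↔ B)) = 2 ∧ 2 = 2
((~~A ↔ ((A ↔ B) ↔ ~~A)) ↔ ((~(B ↔ B) ∧ (B → B)) → ~~A)) → (~((A → B) ∧ ((B ↔ A) ∧ A)) ∧ ~(A ↔ (A ↔ B))) = 3 → 2 = 2

2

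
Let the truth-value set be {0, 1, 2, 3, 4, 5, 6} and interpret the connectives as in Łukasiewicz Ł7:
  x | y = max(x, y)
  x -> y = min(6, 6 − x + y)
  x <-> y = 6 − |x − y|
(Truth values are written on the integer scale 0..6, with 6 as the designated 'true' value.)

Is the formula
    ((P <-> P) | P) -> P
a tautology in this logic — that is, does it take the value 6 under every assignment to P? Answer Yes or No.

No

Counterexample: take P = 0.
P <-> P = 0 <-> 0 = 6
(P <-> P) | P = 6 | 0 = 6
((P <-> P) | P) -> P = 6 -> 0 = 0
This gives 0 ≠ 6.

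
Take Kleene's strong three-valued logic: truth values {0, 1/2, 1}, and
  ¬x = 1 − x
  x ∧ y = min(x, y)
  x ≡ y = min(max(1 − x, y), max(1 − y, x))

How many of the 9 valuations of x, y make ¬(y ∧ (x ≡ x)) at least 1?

3

x = 0, y = 0 ↦ 1  ≥
x = 0, y = 1/2 ↦ 1/2  <
x = 0, y = 1 ↦ 0  <
x = 1/2, y = 0 ↦ 1  ≥
x = 1/2, y = 1/2 ↦ 1/2  <
x = 1/2, y = 1 ↦ 1/2  <
x = 1, y = 0 ↦ 1  ≥
x = 1, y = 1/2 ↦ 1/2  <
x = 1, y = 1 ↦ 0  <
So 3 of the 9 assignments meet the threshold.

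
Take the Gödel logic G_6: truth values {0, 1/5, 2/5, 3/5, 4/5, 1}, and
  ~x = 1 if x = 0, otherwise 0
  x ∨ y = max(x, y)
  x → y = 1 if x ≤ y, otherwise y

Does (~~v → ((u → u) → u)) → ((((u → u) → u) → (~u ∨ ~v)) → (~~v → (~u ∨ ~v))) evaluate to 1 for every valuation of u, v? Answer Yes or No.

Yes

At u = 0, v = 1/5, for instance:
~v = ~1/5 = 0
~~v = ~0 = 1
u → u = 0 → 0 = 1
(u → u) → u = 1 → 0 = 0
~~v → ((u → u) → u) = 1 → 0 = 0
~u = ~0 = 1
~v = ~1/5 = 0
~u ∨ ~v = 1 ∨ 0 = 1
((u → u) → u) → (~u ∨ ~v) = 0 → 1 = 1
~~v → (~u ∨ ~v) = 1 → 1 = 1
(((u → u) → u) → (~u ∨ ~v)) → (~~v → (~u ∨ ~v)) = 1 → 1 = 1
(~~v → ((u → u) → u)) → ((((u → u) → u) → (~u ∨ ~v)) → (~~v → (~u ∨ ~v))) = 0 → 1 = 1
and checking the remaining 35 assignments likewise gives ≥ 1 in every case.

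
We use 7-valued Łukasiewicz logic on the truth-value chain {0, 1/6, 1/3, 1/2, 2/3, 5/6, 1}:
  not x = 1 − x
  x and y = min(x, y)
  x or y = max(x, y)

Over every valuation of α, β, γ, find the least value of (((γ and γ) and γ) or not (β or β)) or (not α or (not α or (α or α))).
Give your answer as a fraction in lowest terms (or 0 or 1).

1/2

Take α = 1/2, β = 1/2, γ = 0:
γ and γ = 0 and 0 = 0
(γ and γ) and γ = 0 and 0 = 0
β or β = 1/2 or 1/2 = 1/2
not (β or β) = not 1/2 = 1/2
((γ and γ) and γ) or not (β or β) = 0 or 1/2 = 1/2
not α = not 1/2 = 1/2
not α = not 1/2 = 1/2
α or α = 1/2 or 1/2 = 1/2
not α or (α or α) = 1/2 or 1/2 = 1/2
not α or (not α or (α or α)) = 1/2 or 1/2 = 1/2
(((γ and γ) and γ) or not (β or β)) or (not α or (not α or (α or α))) = 1/2 or 1/2 = 1/2
No assignment yields a value below 1/2, so this is the minimum.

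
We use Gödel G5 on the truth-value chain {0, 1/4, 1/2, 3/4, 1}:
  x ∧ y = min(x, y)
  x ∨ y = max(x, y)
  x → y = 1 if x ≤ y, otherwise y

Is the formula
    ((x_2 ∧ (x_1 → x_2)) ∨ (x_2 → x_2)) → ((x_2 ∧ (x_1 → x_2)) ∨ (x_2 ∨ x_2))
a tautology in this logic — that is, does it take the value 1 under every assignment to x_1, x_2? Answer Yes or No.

No

Counterexample: take x_1 = 0, x_2 = 0.
x_1 → x_2 = 0 → 0 = 1
x_2 ∧ (x_1 → x_2) = 0 ∧ 1 = 0
x_2 → x_2 = 0 → 0 = 1
(x_2 ∧ (x_1 → x_2)) ∨ (x_2 → x_2) = 0 ∨ 1 = 1
x_1 → x_2 = 0 → 0 = 1
x_2 ∧ (x_1 → x_2) = 0 ∧ 1 = 0
x_2 ∨ x_2 = 0 ∨ 0 = 0
(x_2 ∧ (x_1 → x_2)) ∨ (x_2 ∨ x_2) = 0 ∨ 0 = 0
((x_2 ∧ (x_1 → x_2)) ∨ (x_2 → x_2)) → ((x_2 ∧ (x_1 → x_2)) ∨ (x_2 ∨ x_2)) = 1 → 0 = 0
This gives 0 ≠ 1.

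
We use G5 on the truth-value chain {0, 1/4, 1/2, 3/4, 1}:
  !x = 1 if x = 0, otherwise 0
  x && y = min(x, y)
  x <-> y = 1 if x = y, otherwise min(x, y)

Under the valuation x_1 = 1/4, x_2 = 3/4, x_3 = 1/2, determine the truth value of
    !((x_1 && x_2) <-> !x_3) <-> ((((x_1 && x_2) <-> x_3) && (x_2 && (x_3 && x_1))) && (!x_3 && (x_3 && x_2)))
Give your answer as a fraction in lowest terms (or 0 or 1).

0

x_1 && x_2 = 1/4 && 3/4 = 1/4
!x_3 = !1/2 = 0
(x_1 && x_2) <-> !x_3 = 1/4 <-> 0 = 0
!((x_1 && x_2) <-> !x_3) = !0 = 1
x_1 && x_2 = 1/4 && 3/4 = 1/4
(x_1 && x_2) <-> x_3 = 1/4 <-> 1/2 = 1/4
x_3 && x_1 = 1/2 && 1/4 = 1/4
x_2 && (x_3 && x_1) = 3/4 && 1/4 = 1/4
((x_1 && x_2) <-> x_3) && (x_2 && (x_3 && x_1)) = 1/4 && 1/4 = 1/4
!x_3 = !1/2 = 0
x_3 && x_2 = 1/2 && 3/4 = 1/2
!x_3 && (x_3 && x_2) = 0 && 1/2 = 0
(((x_1 && x_2) <-> x_3) && (x_2 && (x_3 && x_1))) && (!x_3 && (x_3 && x_2)) = 1/4 && 0 = 0
!((x_1 && x_2) <-> !x_3) <-> ((((x_1 && x_2) <-> x_3) && (x_2 && (x_3 && x_1))) && (!x_3 && (x_3 && x_2))) = 1 <-> 0 = 0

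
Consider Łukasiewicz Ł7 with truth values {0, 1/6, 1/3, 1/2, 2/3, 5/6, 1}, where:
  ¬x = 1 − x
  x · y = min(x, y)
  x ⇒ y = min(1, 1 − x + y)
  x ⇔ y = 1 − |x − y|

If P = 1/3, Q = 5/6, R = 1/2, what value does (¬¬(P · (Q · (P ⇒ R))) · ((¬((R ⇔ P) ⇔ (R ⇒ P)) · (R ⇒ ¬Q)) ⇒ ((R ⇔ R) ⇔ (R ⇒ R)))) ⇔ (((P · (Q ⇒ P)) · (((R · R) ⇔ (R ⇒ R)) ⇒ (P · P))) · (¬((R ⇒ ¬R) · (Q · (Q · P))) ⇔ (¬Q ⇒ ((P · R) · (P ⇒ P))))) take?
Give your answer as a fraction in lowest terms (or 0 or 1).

1

P ⇒ R = 1/3 ⇒ 1/2 = 1
Q · (P ⇒ R) = 5/6 · 1 = 5/6
P · (Q · (P ⇒ R)) = 1/3 · 5/6 = 1/3
¬(P · (Q · (P ⇒ R))) = ¬1/3 = 2/3
¬¬(P · (Q · (P ⇒ R))) = ¬2/3 = 1/3
R ⇔ P = 1/2 ⇔ 1/3 = 5/6
R ⇒ P = 1/2 ⇒ 1/3 = 5/6
(R ⇔ P) ⇔ (R ⇒ P) = 5/6 ⇔ 5/6 = 1
¬((R ⇔ P) ⇔ (R ⇒ P)) = ¬1 = 0
¬Q = ¬5/6 = 1/6
R ⇒ ¬Q = 1/2 ⇒ 1/6 = 2/3
¬((R ⇔ P) ⇔ (R ⇒ P)) · (R ⇒ ¬Q) = 0 · 2/3 = 0
R ⇔ R = 1/2 ⇔ 1/2 = 1
R ⇒ R = 1/2 ⇒ 1/2 = 1
(R ⇔ R) ⇔ (R ⇒ R) = 1 ⇔ 1 = 1
(¬((R ⇔ P) ⇔ (R ⇒ P)) · (R ⇒ ¬Q)) ⇒ ((R ⇔ R) ⇔ (R ⇒ R)) = 0 ⇒ 1 = 1
¬¬(P · (Q · (P ⇒ R))) · ((¬((R ⇔ P) ⇔ (R ⇒ P)) · (R ⇒ ¬Q)) ⇒ ((R ⇔ R) ⇔ (R ⇒ R))) = 1/3 · 1 = 1/3
Q ⇒ P = 5/6 ⇒ 1/3 = 1/2
P · (Q ⇒ P) = 1/3 · 1/2 = 1/3
R · R = 1/2 · 1/2 = 1/2
R ⇒ R = 1/2 ⇒ 1/2 = 1
(R · R) ⇔ (R ⇒ R) = 1/2 ⇔ 1 = 1/2
P · P = 1/3 · 1/3 = 1/3
((R · R) ⇔ (R ⇒ R)) ⇒ (P · P) = 1/2 ⇒ 1/3 = 5/6
(P · (Q ⇒ P)) · (((R · R) ⇔ (R ⇒ R)) ⇒ (P · P)) = 1/3 · 5/6 = 1/3
¬R = ¬1/2 = 1/2
R ⇒ ¬R = 1/2 ⇒ 1/2 = 1
Q · P = 5/6 · 1/3 = 1/3
Q · (Q · P) = 5/6 · 1/3 = 1/3
(R ⇒ ¬R) · (Q · (Q · P)) = 1 · 1/3 = 1/3
¬((R ⇒ ¬R) · (Q · (Q · P))) = ¬1/3 = 2/3
¬Q = ¬5/6 = 1/6
P · R = 1/3 · 1/2 = 1/3
P ⇒ P = 1/3 ⇒ 1/3 = 1
(P · R) · (P ⇒ P) = 1/3 · 1 = 1/3
¬Q ⇒ ((P · R) · (P ⇒ P)) = 1/6 ⇒ 1/3 = 1
¬((R ⇒ ¬R) · (Q · (Q · P))) ⇔ (¬Q ⇒ ((P · R) · (P ⇒ P))) = 2/3 ⇔ 1 = 2/3
((P · (Q ⇒ P)) · (((R · R) ⇔ (R ⇒ R)) ⇒ (P · P))) · (¬((R ⇒ ¬R) · (Q · (Q · P))) ⇔ (¬Q ⇒ ((P · R) · (P ⇒ P)))) = 1/3 · 2/3 = 1/3
(¬¬(P · (Q · (P ⇒ R))) · ((¬((R ⇔ P) ⇔ (R ⇒ P)) · (R ⇒ ¬Q)) ⇒ ((R ⇔ R) ⇔ (R ⇒ R)))) ⇔ (((P · (Q ⇒ P)) · (((R · R) ⇔ (R ⇒ R)) ⇒ (P · P))) · (¬((R ⇒ ¬R) · (Q · (Q · P))) ⇔ (¬Q ⇒ ((P · R) · (P ⇒ P))))) = 1/3 ⇔ 1/3 = 1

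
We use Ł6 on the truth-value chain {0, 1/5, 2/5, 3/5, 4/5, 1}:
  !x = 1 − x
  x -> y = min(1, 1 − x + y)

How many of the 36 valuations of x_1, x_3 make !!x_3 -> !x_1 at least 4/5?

value 1: 21 assignments (counts)
value 4/5: 5 assignments (counts)
value 3/5: 4 assignments
value 2/5: 3 assignments
value 1/5: 2 assignments
value 0: 1 assignment
So 26 of the 36 assignments meet the threshold.

26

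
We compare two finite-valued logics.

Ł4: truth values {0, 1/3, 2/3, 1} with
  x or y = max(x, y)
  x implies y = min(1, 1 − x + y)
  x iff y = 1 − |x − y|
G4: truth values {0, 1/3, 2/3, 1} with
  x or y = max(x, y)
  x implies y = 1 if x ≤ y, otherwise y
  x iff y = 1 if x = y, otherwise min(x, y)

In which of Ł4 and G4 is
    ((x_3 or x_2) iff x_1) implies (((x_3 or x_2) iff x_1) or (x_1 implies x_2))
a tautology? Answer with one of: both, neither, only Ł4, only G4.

In Ł4: every assignment gives 1 — tautology.
In G4: every assignment gives 1 — tautology.

both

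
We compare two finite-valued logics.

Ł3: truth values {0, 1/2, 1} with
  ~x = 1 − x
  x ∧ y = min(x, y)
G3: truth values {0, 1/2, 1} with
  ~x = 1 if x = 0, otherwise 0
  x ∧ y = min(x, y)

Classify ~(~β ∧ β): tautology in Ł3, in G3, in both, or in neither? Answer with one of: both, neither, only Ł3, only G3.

only G3

In Ł3: at β = 1/2 the value is 1/2 — not a tautology.
In G3: every assignment gives 1 — tautology.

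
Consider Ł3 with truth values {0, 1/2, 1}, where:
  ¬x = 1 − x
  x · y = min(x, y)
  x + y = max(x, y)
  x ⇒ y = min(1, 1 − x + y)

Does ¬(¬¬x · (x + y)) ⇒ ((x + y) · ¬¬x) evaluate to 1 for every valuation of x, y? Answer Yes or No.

Counterexample: take x = 0, y = 0.
¬x = ¬0 = 1
¬¬x = ¬1 = 0
x + y = 0 + 0 = 0
¬¬x · (x + y) = 0 · 0 = 0
¬(¬¬x · (x + y)) = ¬0 = 1
(x + y) · ¬¬x = 0 · 0 = 0
¬(¬¬x · (x + y)) ⇒ ((x + y) · ¬¬x) = 1 ⇒ 0 = 0
This gives 0 ≠ 1.

No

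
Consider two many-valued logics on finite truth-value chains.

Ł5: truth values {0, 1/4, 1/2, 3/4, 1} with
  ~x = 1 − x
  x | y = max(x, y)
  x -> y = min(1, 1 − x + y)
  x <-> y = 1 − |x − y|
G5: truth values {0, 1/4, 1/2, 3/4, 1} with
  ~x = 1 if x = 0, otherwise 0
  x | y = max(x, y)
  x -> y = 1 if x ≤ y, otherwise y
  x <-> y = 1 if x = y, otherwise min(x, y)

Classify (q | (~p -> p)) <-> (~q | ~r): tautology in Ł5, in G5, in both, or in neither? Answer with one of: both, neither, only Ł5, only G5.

In Ł5: at p = 0, q = 0, r = 0 the value is 0 — not a tautology.
In G5: at p = 0, q = 0, r = 0 the value is 0 — not a tautology.

neither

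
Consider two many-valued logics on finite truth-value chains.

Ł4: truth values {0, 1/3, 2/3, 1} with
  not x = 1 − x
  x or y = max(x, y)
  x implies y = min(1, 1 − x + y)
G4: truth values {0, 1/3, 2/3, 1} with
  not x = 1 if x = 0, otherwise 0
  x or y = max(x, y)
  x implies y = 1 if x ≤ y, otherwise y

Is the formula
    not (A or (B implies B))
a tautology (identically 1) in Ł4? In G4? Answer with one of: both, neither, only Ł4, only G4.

In Ł4: at A = 0, B = 0 the value is 0 — not a tautology.
In G4: at A = 0, B = 0 the value is 0 — not a tautology.

neither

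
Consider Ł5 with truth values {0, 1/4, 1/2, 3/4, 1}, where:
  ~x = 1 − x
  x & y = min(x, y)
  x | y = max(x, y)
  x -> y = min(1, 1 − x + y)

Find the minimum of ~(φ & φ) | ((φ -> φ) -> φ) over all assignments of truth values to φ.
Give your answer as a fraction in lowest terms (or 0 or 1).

Take φ = 1/2:
φ & φ = 1/2 & 1/2 = 1/2
~(φ & φ) = ~1/2 = 1/2
φ -> φ = 1/2 -> 1/2 = 1
(φ -> φ) -> φ = 1 -> 1/2 = 1/2
~(φ & φ) | ((φ -> φ) -> φ) = 1/2 | 1/2 = 1/2
No assignment yields a value below 1/2, so this is the minimum.

1/2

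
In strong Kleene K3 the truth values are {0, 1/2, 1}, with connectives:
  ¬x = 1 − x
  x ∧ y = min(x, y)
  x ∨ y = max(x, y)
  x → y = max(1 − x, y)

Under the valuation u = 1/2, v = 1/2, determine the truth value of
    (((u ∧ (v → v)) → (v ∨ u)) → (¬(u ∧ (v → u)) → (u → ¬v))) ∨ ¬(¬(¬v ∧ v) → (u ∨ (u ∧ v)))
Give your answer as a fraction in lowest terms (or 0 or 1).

1/2

v → v = 1/2 → 1/2 = 1/2
u ∧ (v → v) = 1/2 ∧ 1/2 = 1/2
v ∨ u = 1/2 ∨ 1/2 = 1/2
(u ∧ (v → v)) → (v ∨ u) = 1/2 → 1/2 = 1/2
v → u = 1/2 → 1/2 = 1/2
u ∧ (v → u) = 1/2 ∧ 1/2 = 1/2
¬(u ∧ (v → u)) = ¬1/2 = 1/2
¬v = ¬1/2 = 1/2
u → ¬v = 1/2 → 1/2 = 1/2
¬(u ∧ (v → u)) → (u → ¬v) = 1/2 → 1/2 = 1/2
((u ∧ (v → v)) → (v ∨ u)) → (¬(u ∧ (v → u)) → (u → ¬v)) = 1/2 → 1/2 = 1/2
¬v = ¬1/2 = 1/2
¬v ∧ v = 1/2 ∧ 1/2 = 1/2
¬(¬v ∧ v) = ¬1/2 = 1/2
u ∧ v = 1/2 ∧ 1/2 = 1/2
u ∨ (u ∧ v) = 1/2 ∨ 1/2 = 1/2
¬(¬v ∧ v) → (u ∨ (u ∧ v)) = 1/2 → 1/2 = 1/2
¬(¬(¬v ∧ v) → (u ∨ (u ∧ v))) = ¬1/2 = 1/2
(((u ∧ (v → v)) → (v ∨ u)) → (¬(u ∧ (v → u)) → (u → ¬v))) ∨ ¬(¬(¬v ∧ v) → (u ∨ (u ∧ v))) = 1/2 ∨ 1/2 = 1/2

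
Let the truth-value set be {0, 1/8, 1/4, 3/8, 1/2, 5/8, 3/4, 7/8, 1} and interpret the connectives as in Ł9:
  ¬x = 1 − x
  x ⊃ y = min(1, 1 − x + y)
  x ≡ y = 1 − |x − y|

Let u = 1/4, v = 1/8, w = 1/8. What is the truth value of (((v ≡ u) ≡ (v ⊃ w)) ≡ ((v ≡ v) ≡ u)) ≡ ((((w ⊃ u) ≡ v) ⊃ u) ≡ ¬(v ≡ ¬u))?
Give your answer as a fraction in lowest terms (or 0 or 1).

v ≡ u = 1/8 ≡ 1/4 = 7/8
v ⊃ w = 1/8 ⊃ 1/8 = 1
(v ≡ u) ≡ (v ⊃ w) = 7/8 ≡ 1 = 7/8
v ≡ v = 1/8 ≡ 1/8 = 1
(v ≡ v) ≡ u = 1 ≡ 1/4 = 1/4
((v ≡ u) ≡ (v ⊃ w)) ≡ ((v ≡ v) ≡ u) = 7/8 ≡ 1/4 = 3/8
w ⊃ u = 1/8 ⊃ 1/4 = 1
(w ⊃ u) ≡ v = 1 ≡ 1/8 = 1/8
((w ⊃ u) ≡ v) ⊃ u = 1/8 ⊃ 1/4 = 1
¬u = ¬1/4 = 3/4
v ≡ ¬u = 1/8 ≡ 3/4 = 3/8
¬(v ≡ ¬u) = ¬3/8 = 5/8
(((w ⊃ u) ≡ v) ⊃ u) ≡ ¬(v ≡ ¬u) = 1 ≡ 5/8 = 5/8
(((v ≡ u) ≡ (v ⊃ w)) ≡ ((v ≡ v) ≡ u)) ≡ ((((w ⊃ u) ≡ v) ⊃ u) ≡ ¬(v ≡ ¬u)) = 3/8 ≡ 5/8 = 3/4

3/4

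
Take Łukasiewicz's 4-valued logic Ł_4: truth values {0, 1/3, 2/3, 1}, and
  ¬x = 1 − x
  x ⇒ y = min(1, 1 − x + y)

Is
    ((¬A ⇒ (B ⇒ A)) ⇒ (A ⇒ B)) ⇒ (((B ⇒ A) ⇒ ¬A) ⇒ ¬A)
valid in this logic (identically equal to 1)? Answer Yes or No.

Counterexample: take A = 1/3, B = 2/3.
¬A = ¬1/3 = 2/3
B ⇒ A = 2/3 ⇒ 1/3 = 2/3
¬A ⇒ (B ⇒ A) = 2/3 ⇒ 2/3 = 1
A ⇒ B = 1/3 ⇒ 2/3 = 1
(¬A ⇒ (B ⇒ A)) ⇒ (A ⇒ B) = 1 ⇒ 1 = 1
B ⇒ A = 2/3 ⇒ 1/3 = 2/3
¬A = ¬1/3 = 2/3
(B ⇒ A) ⇒ ¬A = 2/3 ⇒ 2/3 = 1
¬A = ¬1/3 = 2/3
((B ⇒ A) ⇒ ¬A) ⇒ ¬A = 1 ⇒ 2/3 = 2/3
((¬A ⇒ (B ⇒ A)) ⇒ (A ⇒ B)) ⇒ (((B ⇒ A) ⇒ ¬A) ⇒ ¬A) = 1 ⇒ 2/3 = 2/3
This gives 2/3 ≠ 1.

No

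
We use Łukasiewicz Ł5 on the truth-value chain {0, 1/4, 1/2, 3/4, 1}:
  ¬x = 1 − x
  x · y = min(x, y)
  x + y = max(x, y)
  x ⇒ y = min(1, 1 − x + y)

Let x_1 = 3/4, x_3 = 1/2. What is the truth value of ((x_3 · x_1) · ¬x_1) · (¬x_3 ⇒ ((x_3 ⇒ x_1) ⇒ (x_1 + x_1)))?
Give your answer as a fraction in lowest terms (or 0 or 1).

1/4

x_3 · x_1 = 1/2 · 3/4 = 1/2
¬x_1 = ¬3/4 = 1/4
(x_3 · x_1) · ¬x_1 = 1/2 · 1/4 = 1/4
¬x_3 = ¬1/2 = 1/2
x_3 ⇒ x_1 = 1/2 ⇒ 3/4 = 1
x_1 + x_1 = 3/4 + 3/4 = 3/4
(x_3 ⇒ x_1) ⇒ (x_1 + x_1) = 1 ⇒ 3/4 = 3/4
¬x_3 ⇒ ((x_3 ⇒ x_1) ⇒ (x_1 + x_1)) = 1/2 ⇒ 3/4 = 1
((x_3 · x_1) · ¬x_1) · (¬x_3 ⇒ ((x_3 ⇒ x_1) ⇒ (x_1 + x_1))) = 1/4 · 1 = 1/4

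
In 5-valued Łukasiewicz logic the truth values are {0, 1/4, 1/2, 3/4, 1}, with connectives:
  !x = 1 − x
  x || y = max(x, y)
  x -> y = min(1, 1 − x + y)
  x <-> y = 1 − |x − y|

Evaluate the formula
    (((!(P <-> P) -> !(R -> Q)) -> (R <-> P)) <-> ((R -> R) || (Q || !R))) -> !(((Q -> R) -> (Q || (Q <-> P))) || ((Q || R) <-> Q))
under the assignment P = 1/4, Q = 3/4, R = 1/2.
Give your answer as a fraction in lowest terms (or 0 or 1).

P <-> P = 1/4 <-> 1/4 = 1
!(P <-> P) = !1 = 0
R -> Q = 1/2 -> 3/4 = 1
!(R -> Q) = !1 = 0
!(P <-> P) -> !(R -> Q) = 0 -> 0 = 1
R <-> P = 1/2 <-> 1/4 = 3/4
(!(P <-> P) -> !(R -> Q)) -> (R <-> P) = 1 -> 3/4 = 3/4
R -> R = 1/2 -> 1/2 = 1
!R = !1/2 = 1/2
Q || !R = 3/4 || 1/2 = 3/4
(R -> R) || (Q || !R) = 1 || 3/4 = 1
((!(P <-> P) -> !(R -> Q)) -> (R <-> P)) <-> ((R -> R) || (Q || !R)) = 3/4 <-> 1 = 3/4
Q -> R = 3/4 -> 1/2 = 3/4
Q <-> P = 3/4 <-> 1/4 = 1/2
Q || (Q <-> P) = 3/4 || 1/2 = 3/4
(Q -> R) -> (Q || (Q <-> P)) = 3/4 -> 3/4 = 1
Q || R = 3/4 || 1/2 = 3/4
(Q || R) <-> Q = 3/4 <-> 3/4 = 1
((Q -> R) -> (Q || (Q <-> P))) || ((Q || R) <-> Q) = 1 || 1 = 1
!(((Q -> R) -> (Q || (Q <-> P))) || ((Q || R) <-> Q)) = !1 = 0
(((!(P <-> P) -> !(R -> Q)) -> (R <-> P)) <-> ((R -> R) || (Q || !R))) -> !(((Q -> R) -> (Q || (Q <-> P))) || ((Q || R) <-> Q)) = 3/4 -> 0 = 1/4

1/4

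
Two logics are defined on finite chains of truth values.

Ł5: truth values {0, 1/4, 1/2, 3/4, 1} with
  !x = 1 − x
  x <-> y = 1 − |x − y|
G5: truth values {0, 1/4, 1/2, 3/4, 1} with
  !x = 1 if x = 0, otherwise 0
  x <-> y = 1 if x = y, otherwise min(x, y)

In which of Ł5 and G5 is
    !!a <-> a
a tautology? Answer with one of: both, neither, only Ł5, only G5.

only Ł5

In Ł5: every assignment gives 1 — tautology.
In G5: at a = 1/4 the value is 1/4 — not a tautology.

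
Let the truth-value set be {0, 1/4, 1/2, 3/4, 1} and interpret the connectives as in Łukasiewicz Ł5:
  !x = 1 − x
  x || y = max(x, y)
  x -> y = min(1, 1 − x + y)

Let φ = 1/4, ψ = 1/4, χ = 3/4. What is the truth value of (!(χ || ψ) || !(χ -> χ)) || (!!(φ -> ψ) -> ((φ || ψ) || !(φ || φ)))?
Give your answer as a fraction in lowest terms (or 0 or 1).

3/4

χ || ψ = 3/4 || 1/4 = 3/4
!(χ || ψ) = !3/4 = 1/4
χ -> χ = 3/4 -> 3/4 = 1
!(χ -> χ) = !1 = 0
!(χ || ψ) || !(χ -> χ) = 1/4 || 0 = 1/4
φ -> ψ = 1/4 -> 1/4 = 1
!(φ -> ψ) = !1 = 0
!!(φ -> ψ) = !0 = 1
φ || ψ = 1/4 || 1/4 = 1/4
φ || φ = 1/4 || 1/4 = 1/4
!(φ || φ) = !1/4 = 3/4
(φ || ψ) || !(φ || φ) = 1/4 || 3/4 = 3/4
!!(φ -> ψ) -> ((φ || ψ) || !(φ || φ)) = 1 -> 3/4 = 3/4
(!(χ || ψ) || !(χ -> χ)) || (!!(φ -> ψ) -> ((φ || ψ) || !(φ || φ))) = 1/4 || 3/4 = 3/4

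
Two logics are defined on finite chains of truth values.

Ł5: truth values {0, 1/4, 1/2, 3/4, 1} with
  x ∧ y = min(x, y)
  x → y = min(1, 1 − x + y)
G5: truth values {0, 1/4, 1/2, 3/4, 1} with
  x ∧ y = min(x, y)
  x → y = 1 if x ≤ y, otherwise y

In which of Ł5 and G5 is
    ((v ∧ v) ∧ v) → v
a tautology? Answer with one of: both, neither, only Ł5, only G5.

In Ł5: every assignment gives 1 — tautology.
In G5: every assignment gives 1 — tautology.

both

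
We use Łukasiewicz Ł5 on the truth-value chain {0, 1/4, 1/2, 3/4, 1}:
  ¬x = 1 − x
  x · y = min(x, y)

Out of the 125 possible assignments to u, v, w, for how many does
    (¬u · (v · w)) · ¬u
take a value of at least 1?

value 1: 1 assignment (counts)
value 3/4: 7 assignments
value 1/2: 19 assignments
value 1/4: 37 assignments
value 0: 61 assignments
So 1 of the 125 assignments meets the threshold.

1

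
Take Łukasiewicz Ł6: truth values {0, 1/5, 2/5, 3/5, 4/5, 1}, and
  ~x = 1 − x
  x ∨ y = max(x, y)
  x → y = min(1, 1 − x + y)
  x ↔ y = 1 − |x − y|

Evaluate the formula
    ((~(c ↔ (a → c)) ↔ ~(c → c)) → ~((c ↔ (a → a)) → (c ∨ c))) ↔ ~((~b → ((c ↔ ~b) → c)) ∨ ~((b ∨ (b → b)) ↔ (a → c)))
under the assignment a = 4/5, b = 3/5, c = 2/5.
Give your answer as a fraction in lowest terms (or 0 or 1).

4/5

a → c = 4/5 → 2/5 = 3/5
c ↔ (a → c) = 2/5 ↔ 3/5 = 4/5
~(c ↔ (a → c)) = ~4/5 = 1/5
c → c = 2/5 → 2/5 = 1
~(c → c) = ~1 = 0
~(c ↔ (a → c)) ↔ ~(c → c) = 1/5 ↔ 0 = 4/5
a → a = 4/5 → 4/5 = 1
c ↔ (a → a) = 2/5 ↔ 1 = 2/5
c ∨ c = 2/5 ∨ 2/5 = 2/5
(c ↔ (a → a)) → (c ∨ c) = 2/5 → 2/5 = 1
~((c ↔ (a → a)) → (c ∨ c)) = ~1 = 0
(~(c ↔ (a → c)) ↔ ~(c → c)) → ~((c ↔ (a → a)) → (c ∨ c)) = 4/5 → 0 = 1/5
~b = ~3/5 = 2/5
~b = ~3/5 = 2/5
c ↔ ~b = 2/5 ↔ 2/5 = 1
(c ↔ ~b) → c = 1 → 2/5 = 2/5
~b → ((c ↔ ~b) → c) = 2/5 → 2/5 = 1
b → b = 3/5 → 3/5 = 1
b ∨ (b → b) = 3/5 ∨ 1 = 1
a → c = 4/5 → 2/5 = 3/5
(b ∨ (b → b)) ↔ (a → c) = 1 ↔ 3/5 = 3/5
~((b ∨ (b → b)) ↔ (a → c)) = ~3/5 = 2/5
(~b → ((c ↔ ~b) → c)) ∨ ~((b ∨ (b → b)) ↔ (a → c)) = 1 ∨ 2/5 = 1
~((~b → ((c ↔ ~b) → c)) ∨ ~((b ∨ (b → b)) ↔ (a → c))) = ~1 = 0
((~(c ↔ (a → c)) ↔ ~(c → c)) → ~((c ↔ (a → a)) → (c ∨ c))) ↔ ~((~b → ((c ↔ ~b) → c)) ∨ ~((b ∨ (b → b)) ↔ (a → c))) = 1/5 ↔ 0 = 4/5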